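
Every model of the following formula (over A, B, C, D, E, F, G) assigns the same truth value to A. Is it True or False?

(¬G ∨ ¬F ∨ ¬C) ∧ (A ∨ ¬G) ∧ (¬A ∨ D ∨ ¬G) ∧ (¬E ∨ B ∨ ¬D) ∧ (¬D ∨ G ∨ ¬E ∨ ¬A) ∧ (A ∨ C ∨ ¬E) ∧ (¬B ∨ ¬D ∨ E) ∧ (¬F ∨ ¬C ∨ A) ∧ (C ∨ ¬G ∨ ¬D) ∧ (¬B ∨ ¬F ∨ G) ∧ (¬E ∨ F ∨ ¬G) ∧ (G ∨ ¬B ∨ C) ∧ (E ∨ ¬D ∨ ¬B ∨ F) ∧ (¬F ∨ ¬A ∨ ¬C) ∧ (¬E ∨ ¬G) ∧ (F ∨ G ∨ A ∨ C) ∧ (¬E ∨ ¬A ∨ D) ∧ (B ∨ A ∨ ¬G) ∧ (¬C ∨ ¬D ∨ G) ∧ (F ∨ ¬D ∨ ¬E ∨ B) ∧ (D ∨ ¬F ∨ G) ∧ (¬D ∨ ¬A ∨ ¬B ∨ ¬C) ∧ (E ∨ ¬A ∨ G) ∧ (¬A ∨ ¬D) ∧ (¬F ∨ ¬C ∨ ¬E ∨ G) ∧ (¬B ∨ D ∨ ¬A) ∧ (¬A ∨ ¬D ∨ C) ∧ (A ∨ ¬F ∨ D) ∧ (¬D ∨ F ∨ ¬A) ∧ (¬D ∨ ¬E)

False

Suppose A = True.
Unit clause (¬D) forces D = False.
Unit clause (¬G) forces G = False.
Unit clause (¬E) forces E = False.
Now (E) is unsatisfied and unit — conflict.
So every satisfying assignment has A = False.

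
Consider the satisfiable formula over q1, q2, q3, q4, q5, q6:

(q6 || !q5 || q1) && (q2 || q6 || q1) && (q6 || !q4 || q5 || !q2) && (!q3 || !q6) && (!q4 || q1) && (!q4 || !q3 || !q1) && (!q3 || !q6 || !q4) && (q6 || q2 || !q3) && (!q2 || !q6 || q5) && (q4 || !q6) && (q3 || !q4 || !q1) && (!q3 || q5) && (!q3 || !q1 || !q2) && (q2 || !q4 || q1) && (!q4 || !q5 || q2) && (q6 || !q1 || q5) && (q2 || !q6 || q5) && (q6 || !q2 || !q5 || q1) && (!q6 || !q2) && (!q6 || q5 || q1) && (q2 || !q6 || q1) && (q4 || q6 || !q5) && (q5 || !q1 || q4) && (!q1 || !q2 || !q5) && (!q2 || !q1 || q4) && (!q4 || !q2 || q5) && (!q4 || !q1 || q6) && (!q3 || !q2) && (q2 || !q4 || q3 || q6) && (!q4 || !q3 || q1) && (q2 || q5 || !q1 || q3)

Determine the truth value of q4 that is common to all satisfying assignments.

Suppose q4 = true.
The clause (q1) is unit, so q1 = true.
The clause (!q3) is unit, so q3 = false.
But (q3) is also a unit clause — contradiction.
So every satisfying assignment has q4 = False.

False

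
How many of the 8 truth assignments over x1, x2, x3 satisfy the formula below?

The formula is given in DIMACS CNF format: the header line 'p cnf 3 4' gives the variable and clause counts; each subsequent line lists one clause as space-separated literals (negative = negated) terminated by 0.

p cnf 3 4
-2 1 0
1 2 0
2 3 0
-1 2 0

2

There are 2^3 = 8 truth assignments over (x1, x2, x3).
Check each against the 4 clauses (columns in the order x1, x2, x3):
  F F F  ✗ fails (x1 ∨ x2)
  F F T  ✗ fails (x1 ∨ x2)
  F T F  ✗ fails (¬x2 ∨ x1)
  F T T  ✗ fails (¬x2 ∨ x1)
  T F F  ✗ fails (x2 ∨ x3)
  T F T  ✗ fails (¬x1 ∨ x2)
  T T F  ✓ satisfies all
  T T T  ✓ satisfies all
2 of the 8 rows are models.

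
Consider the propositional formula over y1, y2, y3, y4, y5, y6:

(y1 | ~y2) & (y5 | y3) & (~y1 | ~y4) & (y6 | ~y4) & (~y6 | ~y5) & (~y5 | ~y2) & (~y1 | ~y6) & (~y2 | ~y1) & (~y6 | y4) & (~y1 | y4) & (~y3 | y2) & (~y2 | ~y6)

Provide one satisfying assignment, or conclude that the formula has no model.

Try y1 = 0.
(~y2) alone gives y2 = 0.
(~y3) alone gives y3 = 0.
(y5) alone gives y5 = 1.
(~y6) alone gives y6 = 0.
(~y4) alone gives y4 = 0.
This assignment satisfies each clause.

y1: 0,  y2: 0,  y3: 0,  y4: 0,  y5: 1,  y6: 0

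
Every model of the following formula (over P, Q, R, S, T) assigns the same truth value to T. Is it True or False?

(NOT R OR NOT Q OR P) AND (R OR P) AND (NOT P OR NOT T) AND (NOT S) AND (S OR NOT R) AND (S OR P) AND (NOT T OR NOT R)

False

Suppose T = true.
Unit clause (NOT P) forces P = false.
Unit clause (R) forces R = true.
That conflicts with the unit clause (NOT R).
So every satisfying assignment has T = False.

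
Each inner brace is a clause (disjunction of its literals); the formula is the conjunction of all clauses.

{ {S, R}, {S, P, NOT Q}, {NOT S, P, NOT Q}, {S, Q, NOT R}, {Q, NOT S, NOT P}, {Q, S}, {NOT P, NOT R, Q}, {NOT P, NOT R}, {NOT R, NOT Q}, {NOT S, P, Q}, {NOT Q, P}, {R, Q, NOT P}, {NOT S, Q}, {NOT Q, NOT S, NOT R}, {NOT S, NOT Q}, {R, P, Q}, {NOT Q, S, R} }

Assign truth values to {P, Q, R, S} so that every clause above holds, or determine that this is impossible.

Branch on S: set S = true.
From the singleton clause (Q), Q = true.
But (NOT Q) is also a unit clause — contradiction.
Undo S and try S = false.
From the singleton clause (R), R = true.
From the singleton clause (Q), Q = true.
But (NOT Q) is also a unit clause — contradiction.
Both values of S lead to a conflict.

UNSATISFIABLE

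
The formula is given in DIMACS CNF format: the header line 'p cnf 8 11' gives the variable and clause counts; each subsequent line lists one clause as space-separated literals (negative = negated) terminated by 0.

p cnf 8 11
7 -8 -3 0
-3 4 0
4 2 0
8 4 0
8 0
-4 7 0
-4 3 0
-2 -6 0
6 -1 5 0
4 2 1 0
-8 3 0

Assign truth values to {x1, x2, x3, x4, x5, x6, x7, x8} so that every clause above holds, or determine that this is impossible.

(x8) alone gives x8 = True.
(x3) alone gives x3 = True.
(x7) alone gives x7 = True.
(x4) alone gives x4 = True.
Branch on x2: set x2 = False.
Branch on x6: set x6 = True.
Every clause is now satisfied; x1, x5 are unconstrained.

x1=True, x2=False, x3=True, x4=True, x5=True, x6=True, x7=True, x8=True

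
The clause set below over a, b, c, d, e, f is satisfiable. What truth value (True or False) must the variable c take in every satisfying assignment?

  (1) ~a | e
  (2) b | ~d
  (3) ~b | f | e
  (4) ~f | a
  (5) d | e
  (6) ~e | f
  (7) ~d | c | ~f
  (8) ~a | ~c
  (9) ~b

False

Suppose c = 1.
(~a) alone gives a = 0.
(~f) alone gives f = 0.
(~e) alone gives e = 0.
(~b) alone gives b = 0.
(~d) alone gives d = 0.
That conflicts with the unit clause (d).
So every satisfying assignment has c = False.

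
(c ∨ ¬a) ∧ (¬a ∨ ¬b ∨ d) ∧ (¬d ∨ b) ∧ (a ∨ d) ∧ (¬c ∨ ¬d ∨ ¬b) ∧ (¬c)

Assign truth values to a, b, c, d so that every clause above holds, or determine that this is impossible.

From the singleton clause (¬c), c = False.
From the singleton clause (¬a), a = False.
From the singleton clause (d), d = True.
From the singleton clause (b), b = True.
All clauses are satisfied.

a=False,  b=True,  c=False,  d=True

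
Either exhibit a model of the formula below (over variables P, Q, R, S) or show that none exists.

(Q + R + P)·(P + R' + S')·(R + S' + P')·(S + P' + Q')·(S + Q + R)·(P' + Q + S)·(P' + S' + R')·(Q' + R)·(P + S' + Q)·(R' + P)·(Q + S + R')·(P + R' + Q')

Branch on Q: set Q = 0.
Branch on R: set R = 1.
(P) alone gives P = 1.
(S) alone gives S = 1.
Now (S') is unsatisfied and unit — conflict.
Backtrack on R: now try R = 0.
(P) alone gives P = 1.
(S') alone gives S = 0.
Now (S) is unsatisfied and unit — conflict.
Neither R = 1 nor R = 0 works.
Backtrack on Q: now try Q = 1.
(R) alone gives R = 1.
(P) alone gives P = 1.
(S) alone gives S = 1.
Now (S') is unsatisfied and unit — conflict.
Neither Q = 1 nor Q = 0 works.

UNSATISFIABLE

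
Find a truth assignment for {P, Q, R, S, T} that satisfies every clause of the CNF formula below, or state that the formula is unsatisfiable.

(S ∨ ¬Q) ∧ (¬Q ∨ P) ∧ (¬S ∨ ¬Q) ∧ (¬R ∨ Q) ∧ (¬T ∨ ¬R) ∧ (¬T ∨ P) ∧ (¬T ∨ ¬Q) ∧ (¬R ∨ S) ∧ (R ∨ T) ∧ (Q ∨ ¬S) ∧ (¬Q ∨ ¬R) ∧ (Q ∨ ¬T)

UNSATISFIABLE

Branch on S: set S = True.
The clause (¬Q) is unit, so Q = False.
That conflicts with the unit clause (Q).
Backtrack on S: now try S = False.
The clause (¬Q) is unit, so Q = False.
The clause (¬R) is unit, so R = False.
The clause (T) is unit, so T = True.
That conflicts with the unit clause (¬T).
Both values of S lead to a conflict.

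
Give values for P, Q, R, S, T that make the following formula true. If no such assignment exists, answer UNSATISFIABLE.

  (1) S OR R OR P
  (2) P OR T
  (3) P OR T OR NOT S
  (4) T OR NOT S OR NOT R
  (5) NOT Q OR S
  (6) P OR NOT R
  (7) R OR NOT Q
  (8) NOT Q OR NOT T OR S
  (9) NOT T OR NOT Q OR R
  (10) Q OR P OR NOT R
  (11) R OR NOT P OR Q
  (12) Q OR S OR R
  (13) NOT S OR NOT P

Branch on P: set P = true.
From the singleton clause (NOT S), S = false.
From the singleton clause (NOT Q), Q = false.
From the singleton clause (R), R = true.
Every clause is now satisfied; T is unconstrained.

P=true; Q=false; R=true; S=false; T=true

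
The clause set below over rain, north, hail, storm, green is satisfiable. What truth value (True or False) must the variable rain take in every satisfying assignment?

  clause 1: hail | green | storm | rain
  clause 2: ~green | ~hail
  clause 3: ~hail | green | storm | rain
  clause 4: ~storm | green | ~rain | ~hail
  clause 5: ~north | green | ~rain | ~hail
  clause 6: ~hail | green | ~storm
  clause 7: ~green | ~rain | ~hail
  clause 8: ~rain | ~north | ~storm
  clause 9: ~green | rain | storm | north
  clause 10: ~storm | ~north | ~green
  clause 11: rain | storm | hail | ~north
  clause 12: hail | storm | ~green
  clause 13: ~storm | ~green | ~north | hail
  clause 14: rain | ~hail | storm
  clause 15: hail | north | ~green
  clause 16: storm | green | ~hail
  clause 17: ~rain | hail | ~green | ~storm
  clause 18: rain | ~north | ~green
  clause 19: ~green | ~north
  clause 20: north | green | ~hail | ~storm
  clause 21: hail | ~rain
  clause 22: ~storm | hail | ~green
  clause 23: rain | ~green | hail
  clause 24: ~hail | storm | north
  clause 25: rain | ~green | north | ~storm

False

Suppose rain = 1.
Unit clause (hail) forces hail = 1.
Unit clause (~green) forces green = 0.
Unit clause (~storm) forces storm = 0.
But (storm) is also a unit clause — contradiction.
So every satisfying assignment has rain = False.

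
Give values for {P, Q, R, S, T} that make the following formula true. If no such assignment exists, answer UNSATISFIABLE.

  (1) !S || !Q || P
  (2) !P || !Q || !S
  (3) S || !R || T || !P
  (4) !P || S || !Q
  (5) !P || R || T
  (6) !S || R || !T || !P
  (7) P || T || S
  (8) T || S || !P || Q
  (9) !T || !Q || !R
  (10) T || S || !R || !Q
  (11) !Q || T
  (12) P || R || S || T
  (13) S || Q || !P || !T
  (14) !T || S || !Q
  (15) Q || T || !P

Try Q = false.
Try T = true.
Try S = false.
Unit clause (!P) forces P = false.
No clause remains; R is free.

P=false, Q=false, R=true, S=false, T=true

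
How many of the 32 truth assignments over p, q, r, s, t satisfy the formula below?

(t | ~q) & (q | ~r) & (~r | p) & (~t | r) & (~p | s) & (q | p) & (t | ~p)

1

There are 2^5 = 32 truth assignments over (p, q, r, s, t).
Split on r. With r = 1, the clauses containing r are satisfied and ~r drops from the rest; 1 of the 2^4 = 16 assignments to the other variables satisfy what remains.
With r = 0, by the same count on the reduced clause set, 0 assignments work.
Total: 1 + 0 = 1.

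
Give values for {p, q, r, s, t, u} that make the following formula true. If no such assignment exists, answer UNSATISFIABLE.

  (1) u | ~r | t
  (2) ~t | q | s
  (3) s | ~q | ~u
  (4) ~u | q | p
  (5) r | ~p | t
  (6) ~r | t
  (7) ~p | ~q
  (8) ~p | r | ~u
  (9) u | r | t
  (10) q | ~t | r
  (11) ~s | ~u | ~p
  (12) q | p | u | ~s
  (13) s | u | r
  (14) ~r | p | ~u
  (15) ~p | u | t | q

p ↦ 0, q ↦ 1, r ↦ 0, s ↦ 1, t ↦ 1, u ↦ 1

Try r = 0.
Try p = 0.
Try u = 1.
(q) alone gives q = 1.
(s) alone gives s = 1.
No clause remains; t is free.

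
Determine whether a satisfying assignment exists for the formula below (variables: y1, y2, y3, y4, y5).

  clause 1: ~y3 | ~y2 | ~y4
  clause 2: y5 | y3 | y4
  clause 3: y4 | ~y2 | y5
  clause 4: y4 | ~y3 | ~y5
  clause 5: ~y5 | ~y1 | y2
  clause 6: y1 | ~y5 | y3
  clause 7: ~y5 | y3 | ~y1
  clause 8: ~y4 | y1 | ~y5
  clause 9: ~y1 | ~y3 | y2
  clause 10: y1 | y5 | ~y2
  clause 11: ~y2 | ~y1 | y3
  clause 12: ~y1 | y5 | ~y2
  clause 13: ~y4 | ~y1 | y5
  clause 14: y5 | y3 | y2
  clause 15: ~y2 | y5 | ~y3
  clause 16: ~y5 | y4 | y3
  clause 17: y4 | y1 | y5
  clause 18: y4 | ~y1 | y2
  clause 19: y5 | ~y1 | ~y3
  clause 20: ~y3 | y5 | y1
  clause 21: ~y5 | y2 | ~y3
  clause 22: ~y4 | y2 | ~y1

No, unsatisfiable

Case y3 = 0:
Case y5 = 1:
From the singleton clause (y1), y1 = 1.
Now (~y1) is unsatisfied and unit — conflict.
Backtrack on y5: now try y5 = 0.
From the singleton clause (y4), y4 = 1.
From the singleton clause (~y1), y1 = 0.
From the singleton clause (~y2), y2 = 0.
Now (y2) is unsatisfied and unit — conflict.
Neither y5 = 1 nor y5 = 0 works.
Backtrack on y3: now try y3 = 1.
Case y2 = 0:
From the singleton clause (~y1), y1 = 0.
From the singleton clause (y5), y5 = 1.
Now (~y5) is unsatisfied and unit — conflict.
Backtrack on y2: now try y2 = 1.
From the singleton clause (~y4), y4 = 0.
From the singleton clause (y5), y5 = 1.
Now (~y5) is unsatisfied and unit — conflict.
Neither y2 = 1 nor y2 = 0 works.
Neither y3 = 1 nor y3 = 0 works.
No assignment satisfies every clause.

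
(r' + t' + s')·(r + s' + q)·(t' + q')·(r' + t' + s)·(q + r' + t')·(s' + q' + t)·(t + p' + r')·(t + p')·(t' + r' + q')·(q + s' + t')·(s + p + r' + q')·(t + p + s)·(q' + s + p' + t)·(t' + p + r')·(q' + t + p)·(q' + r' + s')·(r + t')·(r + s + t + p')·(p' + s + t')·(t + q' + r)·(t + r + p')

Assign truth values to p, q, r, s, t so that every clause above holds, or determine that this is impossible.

Try t = 0.
From the singleton clause (p'), p = 0.
From the singleton clause (s), s = 1.
From the singleton clause (q'), q = 0.
From the singleton clause (r), r = 1.
This assignment satisfies each clause.

p=0; q=0; r=1; s=1; t=0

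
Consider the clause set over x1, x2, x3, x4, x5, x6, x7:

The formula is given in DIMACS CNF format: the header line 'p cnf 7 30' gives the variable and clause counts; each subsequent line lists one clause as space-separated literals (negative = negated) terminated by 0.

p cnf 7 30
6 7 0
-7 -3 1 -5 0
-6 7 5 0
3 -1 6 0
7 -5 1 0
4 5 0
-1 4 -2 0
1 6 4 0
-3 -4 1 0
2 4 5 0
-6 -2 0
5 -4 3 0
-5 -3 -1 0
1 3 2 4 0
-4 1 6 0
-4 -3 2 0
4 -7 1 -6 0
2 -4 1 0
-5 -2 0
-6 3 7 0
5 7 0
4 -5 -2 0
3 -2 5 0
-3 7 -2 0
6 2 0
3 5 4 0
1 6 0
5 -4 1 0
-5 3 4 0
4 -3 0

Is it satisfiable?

Suppose x6 = True.
The clause (¬x2) is unit, so x2 = False.
Suppose x7 = True.
Suppose x4 = True.
The clause (¬x3) is unit, so x3 = False.
The clause (x5) is unit, so x5 = True.
The clause (x1) is unit, so x1 = True.
This assignment satisfies each clause.
A satisfying assignment: x1=True; x2=False; x3=False; x4=True; x5=True; x6=True; x7=True.

Yes, satisfiable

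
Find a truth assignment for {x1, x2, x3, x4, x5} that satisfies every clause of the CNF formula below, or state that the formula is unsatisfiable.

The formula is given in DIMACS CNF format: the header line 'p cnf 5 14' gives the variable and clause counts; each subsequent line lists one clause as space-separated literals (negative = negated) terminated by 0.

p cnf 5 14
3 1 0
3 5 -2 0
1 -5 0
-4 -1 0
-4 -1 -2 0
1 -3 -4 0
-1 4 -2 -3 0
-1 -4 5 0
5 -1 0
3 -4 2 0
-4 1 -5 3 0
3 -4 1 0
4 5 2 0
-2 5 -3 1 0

x1=True; x2=True; x3=False; x4=False; x5=True

Try x3 = False.
(x1) alone gives x1 = True.
(¬x4) alone gives x4 = False.
(x5) alone gives x5 = True.
No clause remains; x2 is free.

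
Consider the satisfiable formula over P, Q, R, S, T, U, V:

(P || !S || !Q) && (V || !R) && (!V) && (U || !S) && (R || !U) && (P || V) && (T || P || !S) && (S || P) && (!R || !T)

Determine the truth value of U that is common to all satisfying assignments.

Suppose U = true.
From the singleton clause (!V), V = false.
From the singleton clause (!R), R = false.
That conflicts with the unit clause (R).
So every satisfying assignment has U = False.

False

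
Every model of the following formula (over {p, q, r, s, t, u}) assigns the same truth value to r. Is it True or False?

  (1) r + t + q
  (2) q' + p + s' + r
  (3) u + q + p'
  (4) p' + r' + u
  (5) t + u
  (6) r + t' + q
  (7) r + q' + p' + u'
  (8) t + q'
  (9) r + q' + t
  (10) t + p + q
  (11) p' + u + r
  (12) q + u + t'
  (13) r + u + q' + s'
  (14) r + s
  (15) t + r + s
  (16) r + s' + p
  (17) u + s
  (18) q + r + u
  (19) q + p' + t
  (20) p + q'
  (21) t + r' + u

True

Suppose r = 0.
(s) alone gives s = 1.
(p) alone gives p = 1.
(u) alone gives u = 1.
(q') alone gives q = 0.
(t) alone gives t = 1.
But (t') is also a unit clause — contradiction.
So every satisfying assignment has r = True.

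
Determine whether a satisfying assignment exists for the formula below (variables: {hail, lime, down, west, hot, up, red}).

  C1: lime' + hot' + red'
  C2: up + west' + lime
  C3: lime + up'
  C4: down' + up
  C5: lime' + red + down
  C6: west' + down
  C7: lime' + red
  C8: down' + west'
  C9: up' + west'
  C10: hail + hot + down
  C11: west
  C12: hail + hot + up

No, unsatisfiable

(west) alone gives west = 1.
(down) alone gives down = 1.
Now (down') is unsatisfied and unit — conflict.
No assignment satisfies every clause.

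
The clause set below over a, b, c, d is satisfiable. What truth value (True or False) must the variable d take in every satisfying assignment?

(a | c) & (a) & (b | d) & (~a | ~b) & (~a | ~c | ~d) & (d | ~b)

Suppose d = 0.
Unit clause (a) forces a = 1.
Unit clause (b) forces b = 1.
But (~b) is also a unit clause — contradiction.
So every satisfying assignment has d = True.

True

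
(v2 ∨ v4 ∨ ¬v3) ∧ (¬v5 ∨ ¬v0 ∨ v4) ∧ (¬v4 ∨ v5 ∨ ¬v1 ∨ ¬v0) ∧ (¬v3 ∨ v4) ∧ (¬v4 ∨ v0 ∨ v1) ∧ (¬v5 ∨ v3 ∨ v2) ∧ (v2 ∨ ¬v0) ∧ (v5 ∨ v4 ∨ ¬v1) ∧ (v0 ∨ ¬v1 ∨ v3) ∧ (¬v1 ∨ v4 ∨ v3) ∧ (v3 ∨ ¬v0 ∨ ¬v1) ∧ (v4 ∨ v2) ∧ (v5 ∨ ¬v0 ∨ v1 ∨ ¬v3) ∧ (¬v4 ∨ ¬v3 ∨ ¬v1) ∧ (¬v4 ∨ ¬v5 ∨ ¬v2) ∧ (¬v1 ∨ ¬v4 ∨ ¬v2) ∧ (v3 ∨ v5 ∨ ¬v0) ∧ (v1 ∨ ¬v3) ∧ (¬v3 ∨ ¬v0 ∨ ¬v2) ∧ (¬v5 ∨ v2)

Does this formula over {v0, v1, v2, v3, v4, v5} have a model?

Branch on v3: set v3 = False.
Branch on v5: set v5 = True.
(v2) alone gives v2 = True.
(¬v4) alone gives v4 = False.
(¬v0) alone gives v0 = False.
(¬v1) alone gives v1 = False.
All clauses are satisfied.
A satisfying assignment: v0: False,  v1: False,  v2: True,  v3: False,  v4: False,  v5: True.

Yes, satisfiable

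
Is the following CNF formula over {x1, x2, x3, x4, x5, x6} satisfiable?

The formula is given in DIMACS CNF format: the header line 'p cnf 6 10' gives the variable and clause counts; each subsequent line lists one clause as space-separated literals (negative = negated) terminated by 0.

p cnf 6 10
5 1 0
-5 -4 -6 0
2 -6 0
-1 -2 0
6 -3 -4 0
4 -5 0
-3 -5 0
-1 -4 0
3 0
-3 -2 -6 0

Yes

Unit clause (x3) forces x3 = True.
Unit clause (¬x5) forces x5 = False.
Unit clause (x1) forces x1 = True.
Unit clause (¬x2) forces x2 = False.
Unit clause (¬x6) forces x6 = False.
Unit clause (¬x4) forces x4 = False.
This assignment satisfies each clause.
A satisfying assignment: x1: True; x2: False; x3: True; x4: False; x5: False; x6: False.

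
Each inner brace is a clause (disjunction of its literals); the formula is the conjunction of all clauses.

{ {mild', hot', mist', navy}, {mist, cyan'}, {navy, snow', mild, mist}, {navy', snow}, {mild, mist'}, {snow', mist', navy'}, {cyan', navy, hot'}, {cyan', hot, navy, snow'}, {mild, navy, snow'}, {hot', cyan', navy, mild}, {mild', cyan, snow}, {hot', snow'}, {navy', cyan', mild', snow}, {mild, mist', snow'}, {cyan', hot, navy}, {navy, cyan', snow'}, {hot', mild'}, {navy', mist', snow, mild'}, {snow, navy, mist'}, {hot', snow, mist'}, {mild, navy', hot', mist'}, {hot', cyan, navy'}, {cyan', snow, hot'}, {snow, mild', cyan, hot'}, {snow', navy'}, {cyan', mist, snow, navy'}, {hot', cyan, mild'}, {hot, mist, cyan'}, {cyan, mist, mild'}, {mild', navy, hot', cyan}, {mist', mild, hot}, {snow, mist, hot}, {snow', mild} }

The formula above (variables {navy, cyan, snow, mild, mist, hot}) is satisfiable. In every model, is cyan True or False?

Suppose cyan = 1.
From the singleton clause (mist), mist = 1.
From the singleton clause (mild), mild = 1.
From the singleton clause (hot'), hot = 0.
From the singleton clause (navy), navy = 1.
From the singleton clause (snow), snow = 1.
Now (snow') is unsatisfied and unit — conflict.
So every satisfying assignment has cyan = False.

False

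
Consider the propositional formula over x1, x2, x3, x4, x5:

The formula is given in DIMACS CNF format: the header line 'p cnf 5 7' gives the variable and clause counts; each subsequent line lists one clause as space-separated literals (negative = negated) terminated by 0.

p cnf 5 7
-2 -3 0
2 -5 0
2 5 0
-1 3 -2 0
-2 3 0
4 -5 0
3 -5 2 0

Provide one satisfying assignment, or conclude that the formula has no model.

UNSATISFIABLE

Try x2 = False.
The clause (¬x5) is unit, so x5 = False.
Now (x5) is unsatisfied and unit — conflict.
Backtrack on x2: now try x2 = True.
The clause (¬x3) is unit, so x3 = False.
Now (x3) is unsatisfied and unit — conflict.
Neither x2 = True nor x2 = False works.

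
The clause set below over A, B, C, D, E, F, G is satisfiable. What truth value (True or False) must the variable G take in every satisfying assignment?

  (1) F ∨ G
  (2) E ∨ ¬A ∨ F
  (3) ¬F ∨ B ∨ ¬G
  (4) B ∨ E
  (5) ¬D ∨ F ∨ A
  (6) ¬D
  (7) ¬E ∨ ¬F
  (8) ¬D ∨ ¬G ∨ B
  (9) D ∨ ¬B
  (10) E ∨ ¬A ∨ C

Suppose G = False.
The clause (F) is unit, so F = True.
The clause (¬D) is unit, so D = False.
The clause (¬E) is unit, so E = False.
The clause (B) is unit, so B = True.
That conflicts with the unit clause (¬B).
So every satisfying assignment has G = True.

True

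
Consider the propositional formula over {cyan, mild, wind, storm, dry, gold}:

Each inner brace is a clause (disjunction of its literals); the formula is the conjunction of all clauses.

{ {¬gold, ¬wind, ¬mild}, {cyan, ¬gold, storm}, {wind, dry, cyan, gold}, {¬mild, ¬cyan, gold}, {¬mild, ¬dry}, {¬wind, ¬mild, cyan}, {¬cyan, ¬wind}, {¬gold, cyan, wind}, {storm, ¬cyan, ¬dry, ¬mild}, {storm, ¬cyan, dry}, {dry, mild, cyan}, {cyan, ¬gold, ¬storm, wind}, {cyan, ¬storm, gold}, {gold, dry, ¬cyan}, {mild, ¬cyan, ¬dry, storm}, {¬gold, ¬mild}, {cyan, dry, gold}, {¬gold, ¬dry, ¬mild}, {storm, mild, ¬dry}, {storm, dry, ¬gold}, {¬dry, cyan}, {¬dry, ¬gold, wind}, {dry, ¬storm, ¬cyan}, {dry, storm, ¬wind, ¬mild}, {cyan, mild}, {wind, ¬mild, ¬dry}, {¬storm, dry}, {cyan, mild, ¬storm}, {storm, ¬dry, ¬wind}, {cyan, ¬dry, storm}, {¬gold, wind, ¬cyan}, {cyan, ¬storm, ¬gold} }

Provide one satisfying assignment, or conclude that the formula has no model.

Case mild = False:
The clause (cyan) is unit, so cyan = True.
The clause (¬wind) is unit, so wind = False.
The clause (¬gold) is unit, so gold = False.
The clause (dry) is unit, so dry = True.
The clause (storm) is unit, so storm = True.
All clauses are satisfied.

cyan=True, mild=False, wind=False, storm=True, dry=True, gold=False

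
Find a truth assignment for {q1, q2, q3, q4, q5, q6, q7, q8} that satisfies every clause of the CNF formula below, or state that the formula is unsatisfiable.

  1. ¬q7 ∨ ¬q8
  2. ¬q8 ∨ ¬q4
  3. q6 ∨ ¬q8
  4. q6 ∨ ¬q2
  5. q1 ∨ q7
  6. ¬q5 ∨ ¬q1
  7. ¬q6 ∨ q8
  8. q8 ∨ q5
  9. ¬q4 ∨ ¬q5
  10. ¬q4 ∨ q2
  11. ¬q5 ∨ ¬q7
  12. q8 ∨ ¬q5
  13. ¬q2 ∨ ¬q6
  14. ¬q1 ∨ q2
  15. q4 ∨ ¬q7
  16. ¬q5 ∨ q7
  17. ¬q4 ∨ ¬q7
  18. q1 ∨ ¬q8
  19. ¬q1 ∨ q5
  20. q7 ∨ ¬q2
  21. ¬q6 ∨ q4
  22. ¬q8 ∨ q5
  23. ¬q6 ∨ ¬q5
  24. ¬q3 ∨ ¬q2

UNSATISFIABLE

Suppose q7 = False.
(q1) alone gives q1 = True.
(¬q5) alone gives q5 = False.
That conflicts with the unit clause (q5).
So q7 must be the other value — set q7 = True.
(¬q8) alone gives q8 = False.
(¬q6) alone gives q6 = False.
(¬q2) alone gives q2 = False.
(q5) alone gives q5 = True.
That conflicts with the unit clause (¬q5).
Neither q7 = True nor q7 = False works.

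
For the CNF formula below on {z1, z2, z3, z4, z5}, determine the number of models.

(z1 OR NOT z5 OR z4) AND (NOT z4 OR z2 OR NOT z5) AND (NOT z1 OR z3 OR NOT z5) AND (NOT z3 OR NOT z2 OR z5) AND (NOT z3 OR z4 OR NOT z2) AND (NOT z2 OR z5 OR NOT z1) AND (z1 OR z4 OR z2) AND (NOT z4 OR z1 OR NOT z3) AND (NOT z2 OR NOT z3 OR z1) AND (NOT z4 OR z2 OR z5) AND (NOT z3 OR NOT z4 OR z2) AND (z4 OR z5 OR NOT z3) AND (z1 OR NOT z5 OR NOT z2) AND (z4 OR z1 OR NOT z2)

There are 2^5 = 32 truth assignments over (z1, z2, z3, z4, z5).
Split on z3. With z3 = true, the clauses containing z3 are satisfied and NOT z3 drops from the rest; 2 of the 2^4 = 16 assignments to the other variables satisfy what remains.
With z3 = false, by the same count on the reduced clause set, 2 assignments work.
(One model: z1=F, z2=T, z3=F, z4=T, z5=F.)
Total: 2 + 2 = 4.

4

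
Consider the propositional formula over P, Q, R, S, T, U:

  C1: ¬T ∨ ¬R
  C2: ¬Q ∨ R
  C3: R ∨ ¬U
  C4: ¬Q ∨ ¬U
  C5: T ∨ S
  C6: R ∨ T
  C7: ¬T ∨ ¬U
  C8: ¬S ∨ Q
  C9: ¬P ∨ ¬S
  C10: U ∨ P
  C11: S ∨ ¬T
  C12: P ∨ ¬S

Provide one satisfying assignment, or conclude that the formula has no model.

Try T = False.
Unit clause (S) forces S = True.
Unit clause (R) forces R = True.
Unit clause (Q) forces Q = True.
Unit clause (¬U) forces U = False.
Unit clause (¬P) forces P = False.
That conflicts with the unit clause (P).
So T must be the other value — set T = True.
Unit clause (¬R) forces R = False.
Unit clause (¬Q) forces Q = False.
Unit clause (¬U) forces U = False.
Unit clause (¬S) forces S = False.
That conflicts with the unit clause (S).
Both values of T lead to a conflict.

UNSATISFIABLE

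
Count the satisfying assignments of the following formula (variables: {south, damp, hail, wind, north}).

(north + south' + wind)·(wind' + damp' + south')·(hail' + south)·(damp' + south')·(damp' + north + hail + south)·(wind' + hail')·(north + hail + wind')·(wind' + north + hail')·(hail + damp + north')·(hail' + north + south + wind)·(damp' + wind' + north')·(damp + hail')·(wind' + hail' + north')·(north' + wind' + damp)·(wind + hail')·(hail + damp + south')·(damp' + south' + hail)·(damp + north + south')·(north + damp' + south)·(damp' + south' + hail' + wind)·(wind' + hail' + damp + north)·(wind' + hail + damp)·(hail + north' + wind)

1

There are 2^5 = 32 truth assignments over (south, damp, hail, wind, north).
Split on north. With north = 1, the clauses containing north are satisfied and north' drops from the rest; 0 of the 2^4 = 16 assignments to the other variables satisfy what remains.
With north = 0, by the same count on the reduced clause set, 1 assignment works.
Total: 0 + 1 = 1.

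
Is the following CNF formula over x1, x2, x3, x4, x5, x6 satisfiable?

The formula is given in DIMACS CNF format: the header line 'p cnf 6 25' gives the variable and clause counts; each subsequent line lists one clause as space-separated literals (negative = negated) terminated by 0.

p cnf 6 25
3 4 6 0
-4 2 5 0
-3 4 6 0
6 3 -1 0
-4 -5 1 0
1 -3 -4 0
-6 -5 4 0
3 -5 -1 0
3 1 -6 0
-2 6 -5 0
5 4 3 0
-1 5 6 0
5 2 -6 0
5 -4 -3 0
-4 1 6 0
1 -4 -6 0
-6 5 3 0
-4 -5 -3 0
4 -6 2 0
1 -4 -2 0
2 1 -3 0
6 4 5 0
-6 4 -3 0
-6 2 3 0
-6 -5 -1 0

Try x3 = True.
Try x4 = True.
From the singleton clause (x1), x1 = True.
From the singleton clause (x5), x5 = True.
That conflicts with the unit clause (¬x5).
Undo x4 and try x4 = False.
From the singleton clause (x6), x6 = True.
That conflicts with the unit clause (¬x6).
Neither x4 = True nor x4 = False works.
Undo x3 and try x3 = False.
Try x4 = True.
Try x2 = True.
From the singleton clause (x1), x1 = True.
From the singleton clause (x6), x6 = True.
From the singleton clause (¬x5), x5 = False.
That conflicts with the unit clause (x5).
Undo x2 and try x2 = False.
From the singleton clause (x5), x5 = True.
From the singleton clause (x1), x1 = True.
That conflicts with the unit clause (¬x1).
Neither x2 = True nor x2 = False works.
Undo x4 and try x4 = False.
From the singleton clause (x6), x6 = True.
From the singleton clause (¬x5), x5 = False.
That conflicts with the unit clause (x5).
Neither x4 = True nor x4 = False works.
Neither x3 = True nor x3 = False works.
No assignment satisfies every clause.

Unsatisfiable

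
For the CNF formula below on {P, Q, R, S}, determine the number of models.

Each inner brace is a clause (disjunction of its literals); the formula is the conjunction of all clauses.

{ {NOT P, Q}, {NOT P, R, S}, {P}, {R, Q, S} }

There are 2^4 = 16 truth assignments over (P, Q, R, S).
Check each against the 4 clauses (columns in the order P, Q, R, S):
  F F F F  ✗ fails (P)
  F F F T  ✗ fails (P)
  F F T F  ✗ fails (P)
  F F T T  ✗ fails (P)
  F T F F  ✗ fails (P)
  F T F T  ✗ fails (P)
  F T T F  ✗ fails (P)
  F T T T  ✗ fails (P)
  T F F F  ✗ fails (NOT P OR Q)
  T F F T  ✗ fails (NOT P OR Q)
  T F T F  ✗ fails (NOT P OR Q)
  T F T T  ✗ fails (NOT P OR Q)
  T T F F  ✗ fails (NOT P OR R OR S)
  T T F T  ✓ satisfies all
  T T T F  ✓ satisfies all
  T T T T  ✓ satisfies all
3 of the 16 rows are models.

3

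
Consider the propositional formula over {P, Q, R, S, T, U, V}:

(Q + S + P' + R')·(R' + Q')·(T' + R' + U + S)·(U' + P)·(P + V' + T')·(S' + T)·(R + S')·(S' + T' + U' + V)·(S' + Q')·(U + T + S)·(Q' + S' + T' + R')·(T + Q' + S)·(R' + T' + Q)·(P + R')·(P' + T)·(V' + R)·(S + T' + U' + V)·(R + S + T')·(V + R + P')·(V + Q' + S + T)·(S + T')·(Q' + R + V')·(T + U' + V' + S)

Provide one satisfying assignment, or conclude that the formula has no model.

Case R = 0:
The clause (S') is unit, so S = 0.
The clause (V') is unit, so V = 0.
The clause (T') is unit, so T = 0.
The clause (U) is unit, so U = 1.
The clause (P) is unit, so P = 1.
Now (P') is unsatisfied and unit — conflict.
Undo R and try R = 1.
The clause (Q') is unit, so Q = 0.
The clause (T') is unit, so T = 0.
The clause (S') is unit, so S = 0.
The clause (P') is unit, so P = 0.
Now (P) is unsatisfied and unit — conflict.
Neither R = 1 nor R = 0 works.

UNSATISFIABLE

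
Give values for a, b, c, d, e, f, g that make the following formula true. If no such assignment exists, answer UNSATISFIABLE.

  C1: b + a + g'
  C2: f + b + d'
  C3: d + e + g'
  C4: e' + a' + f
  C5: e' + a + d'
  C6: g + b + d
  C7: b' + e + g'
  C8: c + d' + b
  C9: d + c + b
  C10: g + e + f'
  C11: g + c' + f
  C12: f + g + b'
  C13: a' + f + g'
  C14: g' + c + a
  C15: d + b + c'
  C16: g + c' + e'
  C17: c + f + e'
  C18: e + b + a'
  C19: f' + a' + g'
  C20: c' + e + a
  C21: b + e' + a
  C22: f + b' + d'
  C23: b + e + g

Suppose b = 1.
Suppose e = 1.
Suppose a = 1.
The clause (f) is unit, so f = 1.
The clause (g') is unit, so g = 0.
The clause (c') is unit, so c = 0.
All clauses hold; d can take either value.

a ↦ 1,  b ↦ 1,  c ↦ 0,  d ↦ 0,  e ↦ 1,  f ↦ 1,  g ↦ 0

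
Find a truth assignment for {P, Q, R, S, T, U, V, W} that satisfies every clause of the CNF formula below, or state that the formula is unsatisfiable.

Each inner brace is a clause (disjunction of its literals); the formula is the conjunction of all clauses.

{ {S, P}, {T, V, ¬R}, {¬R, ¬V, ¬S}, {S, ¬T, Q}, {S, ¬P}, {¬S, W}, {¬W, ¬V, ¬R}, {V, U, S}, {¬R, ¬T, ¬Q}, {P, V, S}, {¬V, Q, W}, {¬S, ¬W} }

UNSATISFIABLE

Try S = True.
From the singleton clause (W), W = True.
But (¬W) is also a unit clause — contradiction.
That branch fails; take S = False instead.
From the singleton clause (P), P = True.
But (¬P) is also a unit clause — contradiction.
Either choice for S ends in contradiction.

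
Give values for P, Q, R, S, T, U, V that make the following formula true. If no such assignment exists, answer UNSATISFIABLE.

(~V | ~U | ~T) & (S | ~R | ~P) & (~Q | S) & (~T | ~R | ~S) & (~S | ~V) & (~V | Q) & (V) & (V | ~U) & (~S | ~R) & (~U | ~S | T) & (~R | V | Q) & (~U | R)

UNSATISFIABLE

The clause (V) is unit, so V = 1.
The clause (~S) is unit, so S = 0.
The clause (~Q) is unit, so Q = 0.
But (Q) is also a unit clause — contradiction.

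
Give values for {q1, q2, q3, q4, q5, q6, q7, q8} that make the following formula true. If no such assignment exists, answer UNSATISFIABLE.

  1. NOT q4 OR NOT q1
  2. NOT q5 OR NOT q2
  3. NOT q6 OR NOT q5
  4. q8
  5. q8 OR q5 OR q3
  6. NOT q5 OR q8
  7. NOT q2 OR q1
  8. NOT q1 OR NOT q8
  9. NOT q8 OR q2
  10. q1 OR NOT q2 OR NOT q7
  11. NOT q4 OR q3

UNSATISFIABLE

The clause (q8) is unit, so q8 = true.
The clause (NOT q1) is unit, so q1 = false.
The clause (NOT q2) is unit, so q2 = false.
But (q2) is also a unit clause — contradiction.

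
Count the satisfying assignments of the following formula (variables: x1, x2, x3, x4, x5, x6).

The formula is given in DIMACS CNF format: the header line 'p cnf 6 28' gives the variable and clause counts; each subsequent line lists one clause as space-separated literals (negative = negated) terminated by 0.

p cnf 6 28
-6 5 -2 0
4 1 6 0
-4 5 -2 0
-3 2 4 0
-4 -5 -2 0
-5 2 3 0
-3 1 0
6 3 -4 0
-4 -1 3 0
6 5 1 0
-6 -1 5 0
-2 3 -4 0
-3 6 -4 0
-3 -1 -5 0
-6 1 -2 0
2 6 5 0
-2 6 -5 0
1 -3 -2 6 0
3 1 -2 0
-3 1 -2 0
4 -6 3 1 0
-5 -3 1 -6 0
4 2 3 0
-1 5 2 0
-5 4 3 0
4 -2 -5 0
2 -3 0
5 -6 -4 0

There are 2^6 = 64 truth assignments over (x1, x2, x3, x4, x5, x6).
Split on x4. With x4 = True, the clauses containing x4 are satisfied and ¬x4 drops from the rest; 0 of the 2^5 = 32 assignments to the other variables satisfy what remains.
With x4 = False, by the same count on the reduced clause set, 2 assignments work.
(One model: x1=T, x2=T, x3=F, x4=F, x5=F, x6=F.)
Total: 0 + 2 = 2.

2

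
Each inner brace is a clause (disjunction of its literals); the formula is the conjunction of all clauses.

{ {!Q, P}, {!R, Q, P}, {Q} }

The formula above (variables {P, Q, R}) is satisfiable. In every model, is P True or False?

Suppose P = false.
From the singleton clause (!Q), Q = false.
Now (Q) is unsatisfied and unit — conflict.
So every satisfying assignment has P = True.

True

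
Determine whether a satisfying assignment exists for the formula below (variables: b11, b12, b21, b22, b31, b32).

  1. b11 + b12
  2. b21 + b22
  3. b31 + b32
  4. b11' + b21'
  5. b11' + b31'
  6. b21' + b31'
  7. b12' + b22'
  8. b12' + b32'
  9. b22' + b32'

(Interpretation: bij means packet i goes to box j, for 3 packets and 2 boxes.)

No

Case b11 = 1:
The clause (b21') is unit, so b21 = 0.
The clause (b22) is unit, so b22 = 1.
The clause (b31') is unit, so b31 = 0.
The clause (b32) is unit, so b32 = 1.
But (b32') is also a unit clause — contradiction.
That branch fails; take b11 = 0 instead.
The clause (b12) is unit, so b12 = 1.
The clause (b22') is unit, so b22 = 0.
The clause (b21) is unit, so b21 = 1.
The clause (b31') is unit, so b31 = 0.
The clause (b32) is unit, so b32 = 1.
But (b32') is also a unit clause — contradiction.
Either choice for b11 ends in contradiction.
No assignment satisfies every clause.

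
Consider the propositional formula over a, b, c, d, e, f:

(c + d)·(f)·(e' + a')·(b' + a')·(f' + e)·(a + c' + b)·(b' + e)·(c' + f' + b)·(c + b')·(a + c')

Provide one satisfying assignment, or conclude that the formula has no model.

(f) alone gives f = 1.
(e) alone gives e = 1.
(a') alone gives a = 0.
(c') alone gives c = 0.
(d) alone gives d = 1.
(b') alone gives b = 0.
This assignment satisfies each clause.

a ↦ 0; b ↦ 0; c ↦ 0; d ↦ 1; e ↦ 1; f ↦ 1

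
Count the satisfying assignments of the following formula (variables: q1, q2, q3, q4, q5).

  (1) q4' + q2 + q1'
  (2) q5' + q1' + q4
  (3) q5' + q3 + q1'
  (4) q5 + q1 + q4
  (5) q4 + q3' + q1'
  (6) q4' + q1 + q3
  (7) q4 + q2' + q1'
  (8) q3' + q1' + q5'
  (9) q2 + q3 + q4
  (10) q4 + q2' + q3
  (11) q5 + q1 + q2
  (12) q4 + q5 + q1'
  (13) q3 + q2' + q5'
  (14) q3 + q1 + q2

7

There are 2^5 = 32 truth assignments over (q1, q2, q3, q4, q5).
Split on q1. With q1 = 1, the clauses containing q1 are satisfied and q1' drops from the rest; 2 of the 2^4 = 16 assignments to the other variables satisfy what remains.
With q1 = 0, by the same count on the reduced clause set, 5 assignments work.
Total: 2 + 5 = 7.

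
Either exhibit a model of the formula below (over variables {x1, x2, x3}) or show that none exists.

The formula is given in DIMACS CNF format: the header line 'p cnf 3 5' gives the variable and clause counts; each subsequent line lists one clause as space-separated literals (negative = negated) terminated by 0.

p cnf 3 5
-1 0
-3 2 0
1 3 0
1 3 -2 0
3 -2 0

From the singleton clause (¬x1), x1 = False.
From the singleton clause (x3), x3 = True.
From the singleton clause (x2), x2 = True.
All clauses are satisfied.

x1=False,  x2=True,  x3=True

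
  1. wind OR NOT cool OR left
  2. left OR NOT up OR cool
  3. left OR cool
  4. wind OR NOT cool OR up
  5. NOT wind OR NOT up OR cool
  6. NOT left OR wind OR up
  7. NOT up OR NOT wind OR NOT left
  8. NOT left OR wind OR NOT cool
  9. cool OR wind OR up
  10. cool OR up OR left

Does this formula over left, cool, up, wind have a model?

Yes

Branch on left: set left = false.
From the singleton clause (cool), cool = true.
From the singleton clause (wind), wind = true.
All clauses hold; up can take either value.
A satisfying assignment: left ↦ false,  cool ↦ true,  up ↦ false,  wind ↦ true.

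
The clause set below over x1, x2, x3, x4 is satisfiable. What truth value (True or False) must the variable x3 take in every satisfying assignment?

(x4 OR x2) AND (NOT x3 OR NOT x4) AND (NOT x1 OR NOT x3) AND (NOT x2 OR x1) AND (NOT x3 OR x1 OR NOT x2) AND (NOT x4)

False

Suppose x3 = true.
(NOT x4) alone gives x4 = false.
(x2) alone gives x2 = true.
(NOT x1) alone gives x1 = false.
That conflicts with the unit clause (x1).
So every satisfying assignment has x3 = False.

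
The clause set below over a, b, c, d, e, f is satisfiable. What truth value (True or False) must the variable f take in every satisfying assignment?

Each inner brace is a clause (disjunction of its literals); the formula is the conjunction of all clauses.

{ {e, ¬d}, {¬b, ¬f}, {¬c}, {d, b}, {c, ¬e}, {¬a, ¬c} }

False

Suppose f = True.
The clause (¬b) is unit, so b = False.
The clause (¬c) is unit, so c = False.
The clause (d) is unit, so d = True.
The clause (e) is unit, so e = True.
But (¬e) is also a unit clause — contradiction.
So every satisfying assignment has f = False.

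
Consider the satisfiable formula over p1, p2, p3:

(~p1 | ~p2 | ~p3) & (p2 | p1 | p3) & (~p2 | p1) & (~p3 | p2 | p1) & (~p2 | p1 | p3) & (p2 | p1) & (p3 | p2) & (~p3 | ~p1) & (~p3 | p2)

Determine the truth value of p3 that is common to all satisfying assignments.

Suppose p3 = 1.
Unit clause (~p1) forces p1 = 0.
Unit clause (~p2) forces p2 = 0.
Now (p2) is unsatisfied and unit — conflict.
So every satisfying assignment has p3 = False.

False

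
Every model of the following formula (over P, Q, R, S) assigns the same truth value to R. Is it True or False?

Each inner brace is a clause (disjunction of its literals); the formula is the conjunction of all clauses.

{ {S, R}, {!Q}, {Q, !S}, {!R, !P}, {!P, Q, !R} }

Suppose R = false.
From the singleton clause (S), S = true.
From the singleton clause (!Q), Q = false.
Now (Q) is unsatisfied and unit — conflict.
So every satisfying assignment has R = True.

True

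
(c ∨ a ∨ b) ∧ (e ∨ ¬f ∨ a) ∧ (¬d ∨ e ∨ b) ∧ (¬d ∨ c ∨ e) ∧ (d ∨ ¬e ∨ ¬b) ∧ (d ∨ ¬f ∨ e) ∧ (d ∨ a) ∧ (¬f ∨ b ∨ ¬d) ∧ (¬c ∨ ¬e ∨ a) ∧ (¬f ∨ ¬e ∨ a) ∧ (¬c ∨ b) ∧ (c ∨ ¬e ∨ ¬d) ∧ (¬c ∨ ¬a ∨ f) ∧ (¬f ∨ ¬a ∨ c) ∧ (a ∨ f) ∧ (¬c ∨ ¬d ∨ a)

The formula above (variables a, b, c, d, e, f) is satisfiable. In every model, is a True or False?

True

Suppose a = False.
Unit clause (d) forces d = True.
Unit clause (f) forces f = True.
Unit clause (e) forces e = True.
That conflicts with the unit clause (¬e).
So every satisfying assignment has a = True.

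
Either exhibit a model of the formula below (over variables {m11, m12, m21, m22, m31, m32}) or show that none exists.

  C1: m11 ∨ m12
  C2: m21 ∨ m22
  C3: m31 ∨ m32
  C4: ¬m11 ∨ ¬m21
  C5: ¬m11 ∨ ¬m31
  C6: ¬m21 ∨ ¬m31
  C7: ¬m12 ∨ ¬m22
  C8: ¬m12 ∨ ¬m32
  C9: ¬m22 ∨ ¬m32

UNSATISFIABLE

Try m11 = True.
The clause (¬m21) is unit, so m21 = False.
The clause (m22) is unit, so m22 = True.
The clause (¬m31) is unit, so m31 = False.
The clause (m32) is unit, so m32 = True.
But (¬m32) is also a unit clause — contradiction.
So m11 must be the other value — set m11 = False.
The clause (m12) is unit, so m12 = True.
The clause (¬m22) is unit, so m22 = False.
The clause (m21) is unit, so m21 = True.
The clause (¬m31) is unit, so m31 = False.
The clause (m32) is unit, so m32 = True.
But (¬m32) is also a unit clause — contradiction.
Neither m11 = True nor m11 = False works.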